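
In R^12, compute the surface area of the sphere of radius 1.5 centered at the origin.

The surface area of an n-ball is 2π^(n/2) r^(n-1) / Γ(n/2). For n=12, r=1.5: 59049·π^6/40960 ≈ 1385.96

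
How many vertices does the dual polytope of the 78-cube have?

The 78-dimensional cross-polytope has 2n = 2·78 = 156 vertices.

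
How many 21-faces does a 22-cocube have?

Number of 21-faces = 2^(21+1) · C(22,21+1) = 4194304 · 1 = 4194304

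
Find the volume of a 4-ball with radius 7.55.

The n-ball volume is π^(n/2)·r^n/Γ(n/2+1). With n=4, r=7.55: V ≈ 16034.6.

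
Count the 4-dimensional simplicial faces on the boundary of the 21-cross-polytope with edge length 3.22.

f_4(21-orthoplex) = 2^5 · (21 choose 5) = 651168.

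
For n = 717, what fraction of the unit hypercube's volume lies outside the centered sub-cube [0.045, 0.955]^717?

The inner cube has side 1-2·0.045 = 0.91 and volume (0.91)^717 ≈ 4.292e-30, so the shell holds 1 - 4.292e-30 of the volume.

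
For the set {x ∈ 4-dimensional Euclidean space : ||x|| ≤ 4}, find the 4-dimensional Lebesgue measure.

V = 128·π^2 ≈ 1263.31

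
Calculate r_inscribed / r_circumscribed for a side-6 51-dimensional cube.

r_in = 6/2 (half the side); r_out = 6√51/2 (half the diagonal). Ratio = 1/√51 ≈ 0.140028.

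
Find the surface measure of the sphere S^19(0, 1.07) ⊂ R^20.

The surface area of an n-ball is 2π^(n/2) r^(n-1) / Γ(n/2). For n=20, r=1.07: 1.86663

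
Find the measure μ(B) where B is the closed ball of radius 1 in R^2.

The n-ball volume is π^(n/2)·r^n/Γ(n/2+1). With n=2, r=1: V = π ≈ 3.14159.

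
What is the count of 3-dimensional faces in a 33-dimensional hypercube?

Number of 3-faces = C(33,3) · 2^(33-3) = 5456 · 1073741824 = 5858335391744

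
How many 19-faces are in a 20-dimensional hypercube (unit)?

An n-cube has C(n,k)·2^(n-k) k-faces. Here C(20,19)·2^1 = 20·2 = 40.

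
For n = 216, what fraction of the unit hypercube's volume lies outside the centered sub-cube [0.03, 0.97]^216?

1 - (1 - 2·0.03)^216 = 1 - 0.94^216 ≈ 0.999998431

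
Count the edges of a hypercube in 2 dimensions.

Number of 1-faces = C(2,1)·2^(2-1) = 2·2 = 4.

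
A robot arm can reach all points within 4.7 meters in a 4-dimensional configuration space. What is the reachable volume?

Volume = π^{4/2}·(4.7)^4/Γ(3) ≈ 2408.03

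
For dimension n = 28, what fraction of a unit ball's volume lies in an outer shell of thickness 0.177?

1 - (1-0.177)^28 ≈ 0.995722 ≈ 99.57%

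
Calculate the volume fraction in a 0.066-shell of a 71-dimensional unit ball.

Shell fraction = 1 - (1-0.066)^71 ≈ 0.992154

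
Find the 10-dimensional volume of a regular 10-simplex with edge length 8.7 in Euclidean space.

V = (8.7^10 / 10!) · √((10+1) / 2^10) ≈ 70.9538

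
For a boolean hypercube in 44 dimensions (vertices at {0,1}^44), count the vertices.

An n-cube has 2^n vertices; for n = 44 that is 2^44 = 17592186044416.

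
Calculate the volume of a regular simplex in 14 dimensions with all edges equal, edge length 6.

V = (6^14 / 14!) · √((14+1) / 2^14) ≈ 0.0271985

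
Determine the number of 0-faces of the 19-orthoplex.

An n-cross-polytope has 2^(k+1)·C(n,k+1) k-faces. Here 2^1·C(19,1) = 2·19 = 38.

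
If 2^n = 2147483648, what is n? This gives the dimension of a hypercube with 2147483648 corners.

2^n = 2147483648 ⇒ n = log_2(2147483648) = 31.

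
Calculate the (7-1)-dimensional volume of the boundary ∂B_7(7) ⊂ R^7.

|∂B_7(7)| = 1882384·π^3/15 ≈ 3.89105e+06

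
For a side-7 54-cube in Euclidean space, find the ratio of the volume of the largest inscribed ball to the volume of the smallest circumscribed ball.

V_in / V_out = (r_in/r_out)^54 = (1/√54)^54 = 54^(-54/2) ≈ 1.68023e-47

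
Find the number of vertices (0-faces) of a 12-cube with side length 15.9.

Choose 0 of 12 axes to span the face (C(12,0) = 1 way), then fix each of the remaining 12 coordinates at one of its two extreme values (2^12 = 4096 ways): 1·4096 = 4096.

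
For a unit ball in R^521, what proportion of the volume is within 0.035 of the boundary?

Shell fraction = 1 - (1-0.035)^521 ≈ 0.9999999913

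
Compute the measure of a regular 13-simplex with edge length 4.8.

V_13 = √(14) · 4.8^13 / (13! · 2^(13/2)) ≈ 0.00476678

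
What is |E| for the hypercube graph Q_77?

Number of 1-faces = C(77,1)·2^(77-1) = 77·75557863725914323419136 = 5817955506895402903273472.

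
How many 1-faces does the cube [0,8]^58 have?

The 58-cube has n·2^(n-1) = 58·2^57 = 58·144115188075855872 = 8358680908399640576 edges.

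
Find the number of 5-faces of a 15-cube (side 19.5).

f_5(15-cube) = (15 choose 5) · 2^10 = 3075072.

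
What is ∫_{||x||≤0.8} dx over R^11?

Volume = π^{11/2}·(0.8)^11/Γ(13/2) ≈ 0.161843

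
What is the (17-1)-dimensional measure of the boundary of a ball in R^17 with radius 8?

S = n·V_n(r)/r = 17·V_17(8)/8 (volume-to-surface relation), giving 144115188075855872·π^8/2027025 ≈ 6.74605e+14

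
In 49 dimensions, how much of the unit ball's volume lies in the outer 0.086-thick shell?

Shell fraction = 1 - (1-0.086)^49 ≈ 0.9878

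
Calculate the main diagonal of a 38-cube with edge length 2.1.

Diagonal = √38 · 2.1 ≈ 12.9453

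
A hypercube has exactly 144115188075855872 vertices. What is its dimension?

Since 2^n = 144115188075855872, we have n = 57.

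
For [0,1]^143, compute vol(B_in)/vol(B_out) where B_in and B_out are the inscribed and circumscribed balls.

Volume scales as r^n, and r_in/r_out = 1/√143, giving (1/√143)^143 ≈ 7.8248e-155.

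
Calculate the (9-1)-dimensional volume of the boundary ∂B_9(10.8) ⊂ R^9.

S_9(10.8) = 2·π^(9/2)·(10.8)^8 / Γ(9/2) ≈ 5.49478e+09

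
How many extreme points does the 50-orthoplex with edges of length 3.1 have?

The vertices are ±e_1, ..., ±e_50, so there are 2·50 = 100.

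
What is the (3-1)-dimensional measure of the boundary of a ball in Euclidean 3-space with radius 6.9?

S_3(6.9) = 2·π^(3/2)·(6.9)^2 / Γ(3/2) = 4πr² = 4π·(6.9)² ≈ 598.285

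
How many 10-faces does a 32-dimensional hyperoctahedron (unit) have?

An n-cross-polytope has 2^(k+1)·C(n,k+1) k-faces. Here 2^11·C(32,11) = 2048·129024480 = 264242135040.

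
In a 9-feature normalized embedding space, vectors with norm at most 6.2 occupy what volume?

V_9(6.2) = π^(9/2) · (6.2)^9 / Γ(9/2 + 1) ≈ 4.46522e+07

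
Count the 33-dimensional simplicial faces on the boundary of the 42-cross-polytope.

An n-cross-polytope has 2^(k+1)·C(n,k+1) k-faces. Here 2^34·C(42,34) = 17179869184·118030185 = 2027743138063319040.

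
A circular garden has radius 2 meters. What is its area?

V = 4·π ≈ 12.5664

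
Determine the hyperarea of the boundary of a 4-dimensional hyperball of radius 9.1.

S = n·V_n(r)/r = 4·V_4(9.1)/9.1 (volume-to-surface relation), giving 14874.9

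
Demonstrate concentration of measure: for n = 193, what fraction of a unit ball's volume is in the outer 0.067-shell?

1 - (1-0.067)^193 ≈ 0.9999984613 ≈ 99.999846%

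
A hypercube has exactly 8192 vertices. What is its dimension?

2^n = 8192 ⇒ n = log_2(8192) = 13.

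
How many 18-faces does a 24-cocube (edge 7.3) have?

Number of 18-faces = 2^(18+1) · C(24,18+1) = 524288 · 42504 = 22284337152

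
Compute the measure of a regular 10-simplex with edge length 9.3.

Volume = 9.3^10 · √(11/2^10) / 10! ≈ 138.233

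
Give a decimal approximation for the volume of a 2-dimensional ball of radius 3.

Volume = π^{2/2}·(3)^2/Γ(2) = 9·π ≈ 28.2743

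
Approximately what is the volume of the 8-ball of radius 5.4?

V_8(5.4) = π^(8/2) · (5.4)^8 / Γ(8/2 + 1) ≈ 2.93453e+06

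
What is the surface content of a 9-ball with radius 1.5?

|∂B_9(1.5)| = 2187·π^4/280 ≈ 760.835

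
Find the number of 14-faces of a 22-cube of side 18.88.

An n-cube has C(n,k)·2^(n-k) k-faces. Here C(22,14)·2^8 = 319770·256 = 81861120.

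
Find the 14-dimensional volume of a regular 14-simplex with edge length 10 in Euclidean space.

V_14 = √(15) · 10^14 / (14! · 2^(14/2)) ≈ 34.7078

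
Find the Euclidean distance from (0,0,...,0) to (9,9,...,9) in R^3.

Diagonal = √3 · 9 ≈ 15.5885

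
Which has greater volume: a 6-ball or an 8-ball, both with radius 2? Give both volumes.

V_6(2.0) ≈ 330.734. V_8(2.0) ≈ 1039.03. The 8-ball is larger.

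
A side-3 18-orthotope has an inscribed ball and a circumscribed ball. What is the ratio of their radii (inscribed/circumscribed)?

r_in / r_out = (3/2) / (3√18/2) = 1/√18 ≈ 0.235702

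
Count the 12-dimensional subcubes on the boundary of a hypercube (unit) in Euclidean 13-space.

f_12(13-cube) = (13 choose 12) · 2^1 = 26.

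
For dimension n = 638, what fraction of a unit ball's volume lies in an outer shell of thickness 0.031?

1 - (1-0.031)^638 ≈ 0.9999999981 ≈ (100 - 1.88e-07)%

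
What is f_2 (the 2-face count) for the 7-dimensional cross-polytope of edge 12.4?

Each 2-face is the convex hull of 3 vertices, one chosen as ±e_i from each of 3 distinct axes: 2^3·C(7,3) = 280.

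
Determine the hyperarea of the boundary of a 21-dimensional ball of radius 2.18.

The surface area of an n-ball is 2π^(n/2) r^(n-1) / Γ(n/2). For n=21, r=2.18: 1.72146e+06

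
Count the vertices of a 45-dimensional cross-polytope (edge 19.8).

The 45-dimensional cross-polytope has 2n = 2·45 = 90 vertices.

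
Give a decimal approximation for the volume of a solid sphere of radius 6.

The n-ball volume is π^(n/2)·r^n/Γ(n/2+1). With n=3, r=6: V = 288·π ≈ 904.779.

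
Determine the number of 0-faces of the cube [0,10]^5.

Choose 0 of 5 axes to span the face (C(5,0) = 1 way), then fix each of the remaining 5 coordinates at one of its two extreme values (2^5 = 32 ways): 1·32 = 32.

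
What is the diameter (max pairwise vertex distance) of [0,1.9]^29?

Diagonal = √29 · 1.9 ≈ 10.2318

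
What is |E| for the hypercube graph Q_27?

The 27-cube has n·2^(n-1) = 27·2^26 = 27·67108864 = 1811939328 edges.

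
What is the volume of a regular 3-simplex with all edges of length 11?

Volume = (√2/12) · 11³ = 156.86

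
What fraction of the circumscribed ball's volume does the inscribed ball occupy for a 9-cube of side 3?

Volume scales as r^n, and r_in/r_out = 1/√9, giving (1/√9)^9 ≈ 5.08053e-05.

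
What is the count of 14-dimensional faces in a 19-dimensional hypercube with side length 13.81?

An n-cube has C(n,k)·2^(n-k) k-faces. Here C(19,14)·2^5 = 11628·32 = 372096.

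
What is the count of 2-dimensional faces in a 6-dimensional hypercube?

f_2(6-cube) = (6 choose 2) · 2^4 = 240.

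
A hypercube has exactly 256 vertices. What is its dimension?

The n-cube has 2^n vertices, and 256 = 2^8, so n = 8.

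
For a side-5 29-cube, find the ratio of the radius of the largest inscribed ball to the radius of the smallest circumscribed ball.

r_in = 5/2 (half the side); r_out = 5√29/2 (half the diagonal). Ratio = 1/√29 ≈ 0.185695.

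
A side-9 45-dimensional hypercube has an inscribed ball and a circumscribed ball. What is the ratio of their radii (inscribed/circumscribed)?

Ratio = (s/2)/(s√45/2) = 45^(-1/2) ≈ 0.149071.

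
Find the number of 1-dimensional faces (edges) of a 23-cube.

Number of 1-faces = C(23,1)·2^(23-1) = 23·4194304 = 96468992.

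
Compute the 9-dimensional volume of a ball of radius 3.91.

The n-ball volume is π^(n/2)·r^n/Γ(n/2+1). With n=9, r=3.91: V ≈ 704545.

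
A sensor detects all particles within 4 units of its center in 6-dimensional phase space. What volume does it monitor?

Volume = π^{6/2}·(4)^6/Γ(4) = 2048·π^3/3 ≈ 21167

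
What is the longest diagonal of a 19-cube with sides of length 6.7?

d = √(6.7² + 6.7² + ... + 6.7²) [19 terms] = √(19·6.7²) = 6.7√19 ≈ 29.2046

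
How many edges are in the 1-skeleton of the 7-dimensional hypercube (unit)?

Number of 1-faces = C(7,1)·2^(7-1) = 7·64 = 448.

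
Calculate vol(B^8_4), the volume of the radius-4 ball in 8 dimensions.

Volume = π^{8/2}·(4)^8/Γ(5) = 8192·π^4/3 ≈ 265992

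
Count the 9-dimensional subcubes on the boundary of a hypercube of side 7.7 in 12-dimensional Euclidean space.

f_9(12-cube) = (12 choose 9) · 2^3 = 1760.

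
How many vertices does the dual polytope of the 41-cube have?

The vertices are ±e_1, ..., ±e_41, so there are 2·41 = 82.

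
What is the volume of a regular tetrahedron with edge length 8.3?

Volume = (√2/12) · 8.3³ = 67.3857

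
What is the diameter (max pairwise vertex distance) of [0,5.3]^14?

The space diagonal of an n-cube of side s is s√n. Here 5.3·√14 ≈ 19.8308.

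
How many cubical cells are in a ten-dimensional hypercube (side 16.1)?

f_3(10-cube) = (10 choose 3) · 2^7 = 15360.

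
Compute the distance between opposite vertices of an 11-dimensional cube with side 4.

d = √(4² + 4² + ... + 4²) [11 terms] = √(11·4²) = 4√11 ≈ 13.2665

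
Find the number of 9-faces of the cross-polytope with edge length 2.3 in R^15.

An n-cross-polytope has 2^(k+1)·C(n,k+1) k-faces. Here 2^10·C(15,10) = 1024·3003 = 3075072.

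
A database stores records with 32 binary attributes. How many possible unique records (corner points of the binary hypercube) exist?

An n-cube has 2^n vertices; for n = 32 that is 2^32 = 4294967296.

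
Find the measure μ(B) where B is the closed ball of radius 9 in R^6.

V_6(9) = π^(6/2) · (9)^6 / Γ(6/2 + 1) = 177147·π^3/2 ≈ 2.74633e+06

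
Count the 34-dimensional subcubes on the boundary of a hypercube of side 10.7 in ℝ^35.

Choose 34 of 35 axes to span the face (C(35,34) = 35 ways), then fix each of the remaining 1 coordinate at one of its two extreme values (2^1 = 2 ways): 35·2 = 70.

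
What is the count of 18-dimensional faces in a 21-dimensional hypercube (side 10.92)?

An n-cube has C(n,k)·2^(n-k) k-faces. Here C(21,18)·2^3 = 1330·8 = 10640.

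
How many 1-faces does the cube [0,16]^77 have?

Number of 1-faces = C(77,1)·2^(77-1) = 77·75557863725914323419136 = 5817955506895402903273472.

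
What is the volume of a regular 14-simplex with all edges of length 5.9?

Volume = 5.9^14 · √(15/2^14) / 14! ≈ 0.0214959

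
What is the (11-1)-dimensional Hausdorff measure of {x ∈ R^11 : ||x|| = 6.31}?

The surface area of an n-ball is 2π^(n/2) r^(n-1) / Γ(n/2). For n=11, r=6.31: 2.07392e+09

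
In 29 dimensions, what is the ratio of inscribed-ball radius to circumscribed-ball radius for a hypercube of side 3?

Ratio = (s/2)/(s√29/2) = 29^(-1/2) ≈ 0.185695.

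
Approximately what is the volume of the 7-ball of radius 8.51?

Volume = π^{7/2}·(8.51)^7/Γ(9/2) ≈ 1.52717e+07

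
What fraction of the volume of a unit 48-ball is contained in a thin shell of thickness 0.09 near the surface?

V(inner)/V(outer) = ((1-0.09)/1)^48 ≈ 0.01081, so the shell fraction is 0.989186.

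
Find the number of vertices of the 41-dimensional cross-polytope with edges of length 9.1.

The vertices are ±e_1, ..., ±e_41, so there are 2·41 = 82.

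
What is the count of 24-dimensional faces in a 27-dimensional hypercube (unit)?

Number of 24-faces = C(27,24) · 2^(27-24) = 2925 · 8 = 23400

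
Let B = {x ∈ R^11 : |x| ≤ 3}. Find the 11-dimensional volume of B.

The n-ball volume is π^(n/2)·r^n/Γ(n/2+1). With n=11, r=3: V = 419904·π^5/385 ≈ 333763.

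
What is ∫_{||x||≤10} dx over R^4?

V_4(10) = π^(4/2) · (10)^4 / Γ(4/2 + 1) = 5000·π^2 ≈ 49348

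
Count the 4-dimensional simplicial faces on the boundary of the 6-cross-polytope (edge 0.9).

Number of 4-faces = 2^(4+1) · C(6,4+1) = 32 · 6 = 192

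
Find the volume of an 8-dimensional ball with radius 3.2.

The n-ball volume is π^(n/2)·r^n/Γ(n/2+1). With n=8, r=3.2: V ≈ 44626.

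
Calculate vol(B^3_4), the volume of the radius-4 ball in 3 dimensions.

The n-ball volume is π^(n/2)·r^n/Γ(n/2+1). With n=3, r=4: V = 256·π/3 ≈ 268.083.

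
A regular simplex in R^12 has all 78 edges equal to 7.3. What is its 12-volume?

V = (7.3^12 / 12!) · √((12+1) / 2^12) ≈ 2.69357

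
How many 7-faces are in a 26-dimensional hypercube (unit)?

Number of 7-faces = C(26,7) · 2^(26-7) = 657800 · 524288 = 344876646400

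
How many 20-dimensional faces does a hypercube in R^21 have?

Choose 20 of 21 axes to span the face (C(21,20) = 21 ways), then fix each of the remaining 1 coordinate at one of its two extreme values (2^1 = 2 ways): 21·2 = 42.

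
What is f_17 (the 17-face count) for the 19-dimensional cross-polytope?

An n-cross-polytope has 2^(k+1)·C(n,k+1) k-faces. Here 2^18·C(19,18) = 262144·19 = 4980736.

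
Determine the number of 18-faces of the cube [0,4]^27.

Choose 18 of 27 axes to span the face (C(27,18) = 4686825 ways), then fix each of the remaining 9 coordinates at one of its two extreme values (2^9 = 512 ways): 4686825·512 = 2399654400.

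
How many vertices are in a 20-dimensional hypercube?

f_0(20-cube) = (20 choose 0) · 2^20 = 1048576.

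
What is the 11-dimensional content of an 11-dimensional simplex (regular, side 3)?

For a regular n-simplex with edge a, V = (a^n / n!)·√((n+1)/2^n). With a=3, n=11: V ≈ 0.000339706.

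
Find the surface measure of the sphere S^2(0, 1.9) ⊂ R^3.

|∂B_3(1.9)| = 4πr² = 4π·(1.9)² ≈ 45.3646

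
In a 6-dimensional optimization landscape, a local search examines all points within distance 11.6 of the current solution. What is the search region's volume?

The n-ball volume is π^(n/2)·r^n/Γ(n/2+1). With n=6, r=11.6: V ≈ 1.25906e+07.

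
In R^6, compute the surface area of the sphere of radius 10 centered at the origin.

|∂B_6(10)| = 100000·π^3 ≈ 3.10063e+06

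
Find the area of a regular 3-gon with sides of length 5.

Area = (√3/4) · 5² = 10.8253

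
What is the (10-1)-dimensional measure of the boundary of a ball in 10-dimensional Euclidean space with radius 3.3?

|∂B_10(3.3)| ≈ 1.18357e+06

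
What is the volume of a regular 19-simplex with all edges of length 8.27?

V = (8.27^19 / 19!) · √((19+1) / 2^19) ≈ 0.013748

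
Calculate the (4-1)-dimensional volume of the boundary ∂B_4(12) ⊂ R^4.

The surface area of an n-ball is 2π^(n/2) r^(n-1) / Γ(n/2). For n=4, r=12: 3456·π^2 ≈ 34109.4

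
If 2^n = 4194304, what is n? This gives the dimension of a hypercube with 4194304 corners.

n = log_2(4194304) = 22.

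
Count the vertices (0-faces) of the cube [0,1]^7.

An n-cube has 2^n vertices; for n = 7 that is 2^7 = 128.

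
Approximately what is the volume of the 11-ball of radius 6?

The n-ball volume is π^(n/2)·r^n/Γ(n/2+1). With n=11, r=6: V = 859963392·π^5/385 ≈ 6.83547e+08.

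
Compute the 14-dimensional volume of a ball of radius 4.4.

V_14(4.4) = π^(14/2) · (4.4)^14 / Γ(14/2 + 1) ≈ 6.1088e+08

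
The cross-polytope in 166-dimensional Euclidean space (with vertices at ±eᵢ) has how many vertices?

An n-cross-polytope has 2n vertices; here n = 166, giving 332.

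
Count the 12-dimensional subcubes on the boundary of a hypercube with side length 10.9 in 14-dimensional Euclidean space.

Choose 12 of 14 axes to span the face (C(14,12) = 91 ways), then fix each of the remaining 2 coordinates at one of its two extreme values (2^2 = 4 ways): 91·4 = 364.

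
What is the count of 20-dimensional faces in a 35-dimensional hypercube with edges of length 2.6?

Choose 20 of 35 axes to span the face (C(35,20) = 3247943160 ways), then fix each of the remaining 15 coordinates at one of its two extreme values (2^15 = 32768 ways): 3247943160·32768 = 106428601466880.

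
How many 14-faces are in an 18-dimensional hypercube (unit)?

Number of 14-faces = C(18,14) · 2^(18-14) = 3060 · 16 = 48960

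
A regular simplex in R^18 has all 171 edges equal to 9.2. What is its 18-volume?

V_18 = √(19) · 9.2^18 / (18! · 2^(18/2)) ≈ 0.296447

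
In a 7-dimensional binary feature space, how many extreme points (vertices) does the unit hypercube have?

The 7-cube has 2^7 = 128 vertices.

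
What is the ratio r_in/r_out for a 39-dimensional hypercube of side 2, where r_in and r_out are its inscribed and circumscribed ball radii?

r_in = 2/2 (half the side); r_out = 2√39/2 (half the diagonal). Ratio = 1/√39 ≈ 0.160128.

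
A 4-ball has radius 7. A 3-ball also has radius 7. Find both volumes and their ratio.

V_4(7) ≈ 11848.5. V_3(7) ≈ 1436.76. Ratio V_4/V_3 ≈ 8.247.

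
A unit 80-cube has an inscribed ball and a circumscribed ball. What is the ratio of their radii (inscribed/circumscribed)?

For an n-cube of any side s, the inradius is s/2 and the circumradius is s√n/2, so the ratio is 1/√80 ≈ 0.111803.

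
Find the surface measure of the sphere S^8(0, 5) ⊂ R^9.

S_9(5) = 2·π^(9/2)·(5)^8 / Γ(9/2) = 2500000·π^4/21 ≈ 1.15963e+07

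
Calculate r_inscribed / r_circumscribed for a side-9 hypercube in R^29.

r_in / r_out = (9/2) / (9√29/2) = 1/√29 ≈ 0.185695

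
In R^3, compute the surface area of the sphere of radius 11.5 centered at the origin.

S = n·V_n(r)/r = 3·V_3(11.5)/11.5 (volume-to-surface relation), giving 4πr² = 4π·(11.5)² ≈ 1661.9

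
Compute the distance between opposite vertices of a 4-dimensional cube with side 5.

Diagonal = √4 · 5 = 10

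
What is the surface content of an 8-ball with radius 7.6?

The surface area of an n-ball is 2π^(n/2) r^(n-1) / Γ(n/2). For n=8, r=7.6: 4.75525e+07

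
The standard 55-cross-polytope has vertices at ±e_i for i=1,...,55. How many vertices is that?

The 55-dimensional cross-polytope has 2n = 2·55 = 110 vertices.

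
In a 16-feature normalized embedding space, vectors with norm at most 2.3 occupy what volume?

Volume = π^{16/2}·(2.3)^16/Γ(9) ≈ 144319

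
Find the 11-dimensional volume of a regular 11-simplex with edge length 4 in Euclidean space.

V_11 = √(12) · 4^11 / (11! · 2^(11/2)) ≈ 0.00804322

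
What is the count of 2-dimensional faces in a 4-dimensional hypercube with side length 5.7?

Number of 2-faces = C(4,2) · 2^(4-2) = 6 · 4 = 24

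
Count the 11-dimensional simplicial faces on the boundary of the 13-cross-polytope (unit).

f_11(13-orthoplex) = 2^12 · (13 choose 12) = 53248.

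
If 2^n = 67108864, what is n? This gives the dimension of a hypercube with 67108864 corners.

2^n = 67108864 ⇒ n = log_2(67108864) = 26.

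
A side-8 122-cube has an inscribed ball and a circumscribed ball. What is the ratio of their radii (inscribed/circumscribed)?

Ratio = (s/2)/(s√122/2) = 122^(-1/2) ≈ 0.0905357.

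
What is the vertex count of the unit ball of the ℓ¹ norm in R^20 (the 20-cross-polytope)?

The vertices are ±e_1, ..., ±e_20, so there are 2·20 = 40.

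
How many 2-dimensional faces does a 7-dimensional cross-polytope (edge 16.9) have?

Number of 2-faces = 2^(2+1) · C(7,2+1) = 8 · 35 = 280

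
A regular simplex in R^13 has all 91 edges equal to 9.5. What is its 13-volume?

For a regular n-simplex with edge a, V = (a^n / n!)·√((n+1)/2^n). With a=9.5, n=13: V ≈ 34.0797.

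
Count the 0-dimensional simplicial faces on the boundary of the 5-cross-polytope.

f_0(5-orthoplex) = 2^1 · (5 choose 1) = 10.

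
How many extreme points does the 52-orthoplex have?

The vertices are ±e_1, ..., ±e_52, so there are 2·52 = 104.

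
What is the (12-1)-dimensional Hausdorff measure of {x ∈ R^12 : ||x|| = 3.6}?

S_12(3.6) = 2·π^(12/2)·(3.6)^11 / Γ(12/2) ≈ 2.10899e+07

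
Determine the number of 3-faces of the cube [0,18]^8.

Number of 3-faces = C(8,3) · 2^(8-3) = 56 · 32 = 1792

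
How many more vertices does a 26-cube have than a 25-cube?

The 26-cube has 2^26 = 67108864 vertices. The 25-cube has 2^25 = 33554432 vertices. Difference: 67108864 - 33554432 = 33554432.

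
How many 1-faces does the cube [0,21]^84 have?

The 84-cube has n·2^(n-1) = 84·2^83 = 84·9671406556917033397649408 = 812398150781030805402550272 edges.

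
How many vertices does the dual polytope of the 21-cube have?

The vertices are ±e_1, ..., ±e_21, so there are 2·21 = 42.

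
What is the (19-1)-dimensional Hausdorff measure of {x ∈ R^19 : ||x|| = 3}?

S = n·V_n(r)/r = 19·V_19(3)/3 (volume-to-surface relation), giving 4897760256·π^9/425425 ≈ 3.43181e+08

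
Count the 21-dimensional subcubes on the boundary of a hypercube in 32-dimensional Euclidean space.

Choose 21 of 32 axes to span the face (C(32,21) = 129024480 ways), then fix each of the remaining 11 coordinates at one of its two extreme values (2^11 = 2048 ways): 129024480·2048 = 264242135040.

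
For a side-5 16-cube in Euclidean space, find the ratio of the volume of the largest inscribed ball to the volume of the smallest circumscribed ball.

The radii are 5/2 and 5√16/2, so the volume ratio is (1/√16)^16 = 16^{-16/2} ≈ 2.32831e-10.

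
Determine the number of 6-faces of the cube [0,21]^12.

f_6(12-cube) = (12 choose 6) · 2^6 = 59136.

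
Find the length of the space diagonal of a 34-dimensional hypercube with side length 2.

Diagonal = √34 · 2 ≈ 11.6619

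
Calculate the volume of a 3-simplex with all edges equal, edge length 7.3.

Volume = (√2/12) · 7.3³ = 45.8461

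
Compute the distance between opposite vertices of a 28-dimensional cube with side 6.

||(6,6,...,6)|| = √(28)·6 ≈ 31.749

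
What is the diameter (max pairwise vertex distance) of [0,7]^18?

||(7,7,...,7)|| = √(18)·7 ≈ 29.6985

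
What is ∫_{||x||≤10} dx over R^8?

The n-ball volume is π^(n/2)·r^n/Γ(n/2+1). With n=8, r=10: V = 12500000·π^4/3 ≈ 4.05871e+08.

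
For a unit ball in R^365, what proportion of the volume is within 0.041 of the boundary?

1 - (1-0.041)^365 ≈ 0.9999997689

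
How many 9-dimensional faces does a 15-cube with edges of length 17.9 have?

Number of 9-faces = C(15,9) · 2^(15-9) = 5005 · 64 = 320320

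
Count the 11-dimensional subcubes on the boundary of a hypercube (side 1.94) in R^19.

f_11(19-cube) = (19 choose 11) · 2^8 = 19348992.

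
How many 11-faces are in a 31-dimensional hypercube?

Choose 11 of 31 axes to span the face (C(31,11) = 84672315 ways), then fix each of the remaining 20 coordinates at one of its two extreme values (2^20 = 1048576 ways): 84672315·1048576 = 88785357373440.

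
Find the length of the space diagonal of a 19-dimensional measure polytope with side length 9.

||(9,9,...,9)|| = √(19)·9 ≈ 39.2301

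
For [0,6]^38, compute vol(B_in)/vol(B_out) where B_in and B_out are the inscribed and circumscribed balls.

V_in / V_out = (r_in/r_out)^38 = (1/√38)^38 = 38^(-38/2) ≈ 9.64077e-31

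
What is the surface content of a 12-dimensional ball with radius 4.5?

S_12(4.5) = 2·π^(12/2)·(4.5)^11 / Γ(12/2) = 10460353203·π^6/40960 ≈ 2.45519e+08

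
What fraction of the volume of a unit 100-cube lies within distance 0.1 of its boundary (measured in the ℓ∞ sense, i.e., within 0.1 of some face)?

The inner cube has side 1-2·0.1 = 0.8 and volume (0.8)^100 ≈ 2.037e-10, so the shell holds 1 - 2.037e-10 of the volume.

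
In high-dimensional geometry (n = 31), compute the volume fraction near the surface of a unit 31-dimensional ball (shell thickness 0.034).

1 - (1-0.034)^31 ≈ 0.657791 ≈ 65.78%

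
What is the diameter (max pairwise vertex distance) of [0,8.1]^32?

d = √(8.1² + 8.1² + ... + 8.1²) [32 terms] = √(32·8.1²) = 8.1√32 ≈ 45.8205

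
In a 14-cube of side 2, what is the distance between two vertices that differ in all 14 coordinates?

Diagonal = √14 · 2 ≈ 7.48331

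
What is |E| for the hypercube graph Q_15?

Each of the 2^15 = 32768 vertices has degree 15; total edges = 15·2^15/2 = 245760.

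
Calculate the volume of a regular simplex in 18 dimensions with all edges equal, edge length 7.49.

V_18 = √(19) · 7.49^18 / (18! · 2^(18/2)) ≈ 0.00731878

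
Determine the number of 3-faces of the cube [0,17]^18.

f_3(18-cube) = (18 choose 3) · 2^15 = 26738688.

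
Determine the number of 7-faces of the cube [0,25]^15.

f_7(15-cube) = (15 choose 7) · 2^8 = 1647360.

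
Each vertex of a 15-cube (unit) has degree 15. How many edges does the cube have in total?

Each of the 2^15 = 32768 vertices has degree 15; total edges = 15·2^15/2 = 245760.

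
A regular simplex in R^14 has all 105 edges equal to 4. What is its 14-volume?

V = (4^14 / 14!) · √((14+1) / 2^14) ≈ 9.31681e-05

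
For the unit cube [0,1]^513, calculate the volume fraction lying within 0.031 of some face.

Shell fraction = 1 - (1-0.062)^513 ≈ 1 - 5.496e-15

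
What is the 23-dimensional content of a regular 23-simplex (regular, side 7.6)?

Volume = 7.6^23 · √(24/2^23) / 23! ≈ 1.18708e-05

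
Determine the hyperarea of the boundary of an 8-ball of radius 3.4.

S_8(3.4) = 2·π^(8/2)·(3.4)^7 / Γ(8/2) ≈ 170542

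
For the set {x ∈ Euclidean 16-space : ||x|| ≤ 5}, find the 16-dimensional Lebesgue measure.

The n-ball volume is π^(n/2)·r^n/Γ(n/2+1). With n=16, r=5: V = 30517578125·π^8/8064 ≈ 3.59086e+10.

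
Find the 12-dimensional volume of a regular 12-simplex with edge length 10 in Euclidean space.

For a regular n-simplex with edge a, V = (a^n / n!)·√((n+1)/2^n). With a=10, n=12: V ≈ 117.613.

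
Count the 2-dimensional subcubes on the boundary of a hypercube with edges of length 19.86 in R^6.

Choose 2 of 6 axes to span the face (C(6,2) = 15 ways), then fix each of the remaining 4 coordinates at one of its two extreme values (2^4 = 16 ways): 15·16 = 240.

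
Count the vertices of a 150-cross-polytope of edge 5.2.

An n-cross-polytope has 2n vertices; here n = 150, giving 300.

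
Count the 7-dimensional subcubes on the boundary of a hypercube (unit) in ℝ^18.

An n-cube has C(n,k)·2^(n-k) k-faces. Here C(18,7)·2^11 = 31824·2048 = 65175552.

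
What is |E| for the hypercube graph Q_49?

Each of the 2^49 = 562949953421312 vertices has degree 49; total edges = 49·2^49/2 = 13792273858822144.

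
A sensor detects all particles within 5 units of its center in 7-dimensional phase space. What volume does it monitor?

The n-ball volume is π^(n/2)·r^n/Γ(n/2+1). With n=7, r=5: V = 250000·π^3/21 ≈ 369122.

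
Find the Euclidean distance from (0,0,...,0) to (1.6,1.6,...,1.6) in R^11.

d = √(1.6² + 1.6² + ... + 1.6²) [11 terms] = √(11·1.6²) = 1.6√11 ≈ 5.3066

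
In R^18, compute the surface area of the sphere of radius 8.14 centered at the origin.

|∂B_18(8.14)| ≈ 4.47171e+15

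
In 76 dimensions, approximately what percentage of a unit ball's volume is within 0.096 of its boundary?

1 - (1-0.096)^76 ≈ 0.999534 ≈ 99.9534%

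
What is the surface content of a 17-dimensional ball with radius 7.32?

|∂B_17(7.32)| ≈ 1.6285e+14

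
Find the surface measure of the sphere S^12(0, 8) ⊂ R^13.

|∂B_13(8)| = 8796093022208·π^6/10395 ≈ 8.13513e+11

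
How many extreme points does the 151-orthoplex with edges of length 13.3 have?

The vertices are ±e_1, ..., ±e_151, so there are 2·151 = 302.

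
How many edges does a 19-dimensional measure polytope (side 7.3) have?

Each of the 2^19 = 524288 vertices has degree 19; total edges = 19·2^19/2 = 4980736.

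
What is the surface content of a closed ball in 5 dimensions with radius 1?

S = n·V_n(r)/r = 5·V_5(1)/1 (volume-to-surface relation), giving 8·π^2/3 ≈ 26.3189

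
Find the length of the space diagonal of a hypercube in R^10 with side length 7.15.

The space diagonal of an n-cube of side s is s√n. Here 7.15·√10 ≈ 22.6103.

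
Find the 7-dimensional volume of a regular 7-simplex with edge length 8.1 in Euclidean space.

V_7 = √(8) · 8.1^7 / (7! · 2^(7/2)) ≈ 113.476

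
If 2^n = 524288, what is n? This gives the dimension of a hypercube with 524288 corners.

n = log_2(524288) = 19.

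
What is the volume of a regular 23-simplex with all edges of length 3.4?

V = (3.4^23 / 23!) · √((23+1) / 2^23) ≈ 1.09593e-13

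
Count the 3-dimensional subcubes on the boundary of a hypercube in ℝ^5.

Number of 3-faces = C(5,3) · 2^(5-3) = 10 · 4 = 40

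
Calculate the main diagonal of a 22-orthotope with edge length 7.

Diagonal = √22 · 7 ≈ 32.8329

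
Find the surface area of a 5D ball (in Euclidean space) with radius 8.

S = n·V_n(r)/r = 5·V_5(8)/8 (volume-to-surface relation), giving 32768·π^2/3 ≈ 107802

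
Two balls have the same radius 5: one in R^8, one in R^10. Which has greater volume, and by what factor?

V_8(5) ≈ 1.58543e+06, V_10(5) ≈ 2.49039e+07. The 10-ball is larger by a factor of 15.71.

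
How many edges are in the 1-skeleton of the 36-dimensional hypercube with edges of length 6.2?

Each of the 2^36 = 68719476736 vertices has degree 36; total edges = 36·2^36/2 = 1236950581248.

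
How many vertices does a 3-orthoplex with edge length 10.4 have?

Each 0-face is the convex hull of 1 vertex, one chosen as ±e_i from each of 1 distinct axis: 2^1·C(3,1) = 6.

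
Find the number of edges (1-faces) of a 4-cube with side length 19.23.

Choose 1 of 4 axes to span the face (C(4,1) = 4 ways), then fix each of the remaining 3 coordinates at one of its two extreme values (2^3 = 8 ways): 4·8 = 32.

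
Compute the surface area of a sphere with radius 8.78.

The surface area of an n-ball is 2π^(n/2) r^(n-1) / Γ(n/2). For n=3, r=8.78: 4πr² = 4π·(8.78)² ≈ 968.721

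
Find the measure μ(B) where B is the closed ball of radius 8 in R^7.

V_7(8) = π^(7/2) · (8)^7 / Γ(7/2 + 1) = 33554432·π^3/105 ≈ 9.90855e+06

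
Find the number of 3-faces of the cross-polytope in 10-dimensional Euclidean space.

An n-cross-polytope has 2^(k+1)·C(n,k+1) k-faces. Here 2^4·C(10,4) = 16·210 = 3360.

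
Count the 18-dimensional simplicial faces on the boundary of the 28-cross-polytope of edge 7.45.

Each 18-face is the convex hull of 19 vertices, one chosen as ±e_i from each of 19 distinct axes: 2^19·C(28,19) = 3621204787200.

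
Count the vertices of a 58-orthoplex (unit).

An n-cross-polytope has 2n vertices; here n = 58, giving 116.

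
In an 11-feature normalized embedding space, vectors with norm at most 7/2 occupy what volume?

The n-ball volume is π^(n/2)·r^n/Γ(n/2+1). With n=11, r=7/2: V = 282475249·π^5/47520 ≈ 1.81909e+06.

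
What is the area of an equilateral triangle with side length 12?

Area = (√3/4) · 12² = 62.3538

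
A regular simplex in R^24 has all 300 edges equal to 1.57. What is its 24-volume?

V = (1.57^24 / 24!) · √((24+1) / 2^24) ≈ 9.89683e-23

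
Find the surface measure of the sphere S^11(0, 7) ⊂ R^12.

|∂B_12(7)| = 1977326743·π^6/60 ≈ 3.1683e+10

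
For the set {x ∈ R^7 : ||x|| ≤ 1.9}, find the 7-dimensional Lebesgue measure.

V_7(1.9) = π^(7/2) · (1.9)^7 / Γ(7/2 + 1) ≈ 422.333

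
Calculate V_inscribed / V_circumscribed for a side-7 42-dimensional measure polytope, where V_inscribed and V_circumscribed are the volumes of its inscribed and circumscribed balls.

V_in / V_out = (r_in/r_out)^42 = (1/√42)^42 = 42^(-42/2) ≈ 8.1614e-35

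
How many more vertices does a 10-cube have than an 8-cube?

The 10-cube has 2^10 = 1024 vertices. The 8-cube has 2^8 = 256 vertices. Difference: 1024 - 256 = 768.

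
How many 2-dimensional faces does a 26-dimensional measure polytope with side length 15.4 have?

An n-cube has C(n,k)·2^(n-k) k-faces. Here C(26,2)·2^24 = 325·16777216 = 5452595200.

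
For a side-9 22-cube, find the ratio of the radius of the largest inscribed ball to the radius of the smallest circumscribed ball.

r_in = 9/2 (half the side); r_out = 9√22/2 (half the diagonal). Ratio = 1/√22 ≈ 0.213201.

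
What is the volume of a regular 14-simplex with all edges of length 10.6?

V = (10.6^14 / 14!) · √((14+1) / 2^14) ≈ 78.471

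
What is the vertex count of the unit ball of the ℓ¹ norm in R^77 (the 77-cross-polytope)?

The vertices are ±e_1, ..., ±e_77, so there are 2·77 = 154.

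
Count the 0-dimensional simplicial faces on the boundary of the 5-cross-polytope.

An n-cross-polytope has 2^(k+1)·C(n,k+1) k-faces. Here 2^1·C(5,1) = 2·5 = 10.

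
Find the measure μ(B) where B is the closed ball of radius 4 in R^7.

V = 262144·π^3/105 ≈ 77410.6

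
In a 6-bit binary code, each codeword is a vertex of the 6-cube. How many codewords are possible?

Number of vertices = 2^6 = 64.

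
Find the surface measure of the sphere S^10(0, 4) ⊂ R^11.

S = n·V_n(r)/r = 11·V_11(4)/4 (volume-to-surface relation), giving 67108864·π^5/945 ≈ 2.17319e+07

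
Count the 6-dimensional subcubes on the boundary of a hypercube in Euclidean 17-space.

An n-cube has C(n,k)·2^(n-k) k-faces. Here C(17,6)·2^11 = 12376·2048 = 25346048.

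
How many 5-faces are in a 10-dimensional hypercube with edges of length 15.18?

Number of 5-faces = C(10,5) · 2^(10-5) = 252 · 32 = 8064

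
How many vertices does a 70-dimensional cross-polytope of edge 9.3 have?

Number of vertices = 2n = 140.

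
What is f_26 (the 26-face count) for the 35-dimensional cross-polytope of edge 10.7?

Each 26-face is the convex hull of 27 vertices, one chosen as ±e_i from each of 27 distinct axes: 2^27·C(35,27) = 3158924287016960.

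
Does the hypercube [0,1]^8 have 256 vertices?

True. The 8-cube has 2^8 = 256 vertices.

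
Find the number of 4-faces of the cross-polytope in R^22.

An n-cross-polytope has 2^(k+1)·C(n,k+1) k-faces. Here 2^5·C(22,5) = 32·26334 = 842688.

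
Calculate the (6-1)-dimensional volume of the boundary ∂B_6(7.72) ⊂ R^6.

The surface area of an n-ball is 2π^(n/2) r^(n-1) / Γ(n/2). For n=6, r=7.72: 850229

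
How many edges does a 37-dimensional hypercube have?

Each of the 2^37 = 137438953472 vertices has degree 37; total edges = 37·2^37/2 = 2542620639232.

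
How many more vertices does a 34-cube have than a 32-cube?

The 34-cube has 2^34 = 17179869184 vertices. The 32-cube has 2^32 = 4294967296 vertices. Difference: 17179869184 - 4294967296 = 12884901888.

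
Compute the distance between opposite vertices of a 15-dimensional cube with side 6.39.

The space diagonal of an n-cube of side s is s√n. Here 6.39·√15 ≈ 24.7484.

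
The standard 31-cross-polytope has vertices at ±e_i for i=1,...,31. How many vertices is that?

Number of vertices = 2n = 62.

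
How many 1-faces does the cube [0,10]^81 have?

Number of 1-faces = C(81,1)·2^(81-1) = 81·1208925819614629174706176 = 97922991388784963151200256.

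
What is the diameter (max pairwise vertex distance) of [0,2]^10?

d = √(2² + 2² + ... + 2²) [10 terms] = √(10·2²) = 2√10 ≈ 6.32456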